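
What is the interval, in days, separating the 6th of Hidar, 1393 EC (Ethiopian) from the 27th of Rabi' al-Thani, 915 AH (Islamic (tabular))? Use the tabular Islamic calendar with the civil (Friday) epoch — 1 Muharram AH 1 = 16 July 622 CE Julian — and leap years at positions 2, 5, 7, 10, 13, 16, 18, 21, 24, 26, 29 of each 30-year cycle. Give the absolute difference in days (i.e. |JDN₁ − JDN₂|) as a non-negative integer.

JDN of the first date = 2232714.
JDN of the second date = 2272446.
|2272446 − 2232714| = 39732.

39732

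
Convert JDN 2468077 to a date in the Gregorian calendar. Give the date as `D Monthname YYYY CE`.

Counting from JDN 2299161 = 15 Oct 1582 gives an offset of 168916 days.

6 April 2045 CE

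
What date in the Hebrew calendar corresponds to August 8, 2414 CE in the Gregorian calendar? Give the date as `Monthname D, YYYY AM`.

Av 22, 6174 AM

Both dates share Julian Day Number 2602975; in the Hebrew calendar that is 22 Av 6174 AM.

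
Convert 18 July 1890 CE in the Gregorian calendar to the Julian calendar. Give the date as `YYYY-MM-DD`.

1890-07-06

At this point the Julian calendar is 12 days behind the Gregorian.
18 July 1890 Gregorian − 12 days → 6 July 1890 Julian.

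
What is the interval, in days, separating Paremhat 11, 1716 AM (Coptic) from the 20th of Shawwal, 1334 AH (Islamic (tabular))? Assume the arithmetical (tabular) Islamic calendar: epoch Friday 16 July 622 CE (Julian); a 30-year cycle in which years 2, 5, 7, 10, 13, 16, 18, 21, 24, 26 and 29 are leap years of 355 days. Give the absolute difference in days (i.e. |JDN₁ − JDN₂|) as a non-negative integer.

First date → JDN 2451624; second date → JDN 2421096.
The interval is |2451624 − 2421096| = 30528 days.

30528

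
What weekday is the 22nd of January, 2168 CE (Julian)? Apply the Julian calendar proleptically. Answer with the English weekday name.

Friday

Equivalently 5 February 2168 Gregorian, JDN 2512941.
JDN 2512941 mod 7 = 4, and JDN 0 was a Monday, so this is a Friday.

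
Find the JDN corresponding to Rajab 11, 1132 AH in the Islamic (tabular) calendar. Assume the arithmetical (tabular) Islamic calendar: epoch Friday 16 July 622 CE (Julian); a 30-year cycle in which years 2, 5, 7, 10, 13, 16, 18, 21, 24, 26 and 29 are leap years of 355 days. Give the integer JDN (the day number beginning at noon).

In the Gregorian calendar the same day is 19 May 1720.
JDN 2299161 is 15 October 1582 CE (Gregorian); the target day is +50255 days from there, so JDN = 2349416.

2349416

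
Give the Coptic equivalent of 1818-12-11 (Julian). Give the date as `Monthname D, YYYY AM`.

Koiak 15, 1535 AM

The source date corresponds to 23 December 1818 in the Gregorian calendar (JDN 2385427).
That day falls on 15 Koiak 1535 AM in the Coptic calendar.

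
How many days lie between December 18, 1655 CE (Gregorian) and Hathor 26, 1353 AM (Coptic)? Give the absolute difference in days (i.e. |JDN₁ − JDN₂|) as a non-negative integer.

6955

JDN of the first date = 2325888.
JDN of the second date = 2318933.
|2318933 − 2325888| = 6955.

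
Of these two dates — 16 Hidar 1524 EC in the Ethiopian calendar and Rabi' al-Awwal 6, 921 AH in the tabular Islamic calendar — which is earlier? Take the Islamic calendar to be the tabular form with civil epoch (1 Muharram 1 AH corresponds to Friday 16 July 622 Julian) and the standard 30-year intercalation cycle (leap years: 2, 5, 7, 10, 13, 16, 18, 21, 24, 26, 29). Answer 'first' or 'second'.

Converting both to JDN: 2280572 vs 2274521; the smaller is the second.

second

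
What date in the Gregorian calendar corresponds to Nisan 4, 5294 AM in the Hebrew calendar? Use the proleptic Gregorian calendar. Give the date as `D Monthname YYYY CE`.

Both dates share Julian Day Number 2281430; in the Gregorian calendar that is 30 March 1534 CE.

30 March 1534 CE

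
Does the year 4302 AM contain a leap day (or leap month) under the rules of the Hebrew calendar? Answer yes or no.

yes

Hebrew year 4302 is year 8 of its 19-year Metonic cycle; leap years are at positions 3, 6, 8, 11, 14, 17, 19, so it is a leap year (13 months).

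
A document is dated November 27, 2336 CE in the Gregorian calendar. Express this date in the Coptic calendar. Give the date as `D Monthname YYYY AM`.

Julian Day Number of the source date = 2574597.
Converting JDN 2574597 to the Coptic calendar gives 15 Hathor 2053 AM.

15 Hathor 2053 AM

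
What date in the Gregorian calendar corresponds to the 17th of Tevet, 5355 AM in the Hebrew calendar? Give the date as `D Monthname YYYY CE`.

Julian Day Number of the source date = 2303619.
Converting JDN 2303619 to the Gregorian calendar gives 29 December 1594 CE.

29 December 1594 CE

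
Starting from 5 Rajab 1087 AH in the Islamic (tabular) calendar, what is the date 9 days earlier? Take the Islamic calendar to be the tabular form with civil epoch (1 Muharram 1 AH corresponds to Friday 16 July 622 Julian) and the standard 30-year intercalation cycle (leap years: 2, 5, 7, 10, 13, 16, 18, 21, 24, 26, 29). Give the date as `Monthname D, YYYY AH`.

Counting 9 days back from JDN 2333463 reaches JDN 2333454, which is Jumada al-Thani 25, 1087 AH.

Jumada al-Thani 25, 1087 AH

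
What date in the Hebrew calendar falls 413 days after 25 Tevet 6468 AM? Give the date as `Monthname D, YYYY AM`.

JDN of 25 Tevet 6468 AM = 2710146.
2710146 + 413 = 2710559.
JDN 2710559 in the Hebrew calendar is Shevat 25, 6469 AM.

Shevat 25, 6469 AM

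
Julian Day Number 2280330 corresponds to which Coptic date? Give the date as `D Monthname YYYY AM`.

20 Paremhat 1247 AM

JDN 2280330 is 26 March 1531 in the proleptic Gregorian calendar.
In the Coptic calendar that day is 20 Paremhat 1247 AM.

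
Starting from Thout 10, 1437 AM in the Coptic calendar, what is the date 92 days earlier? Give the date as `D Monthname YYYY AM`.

JDN of Thout 10, 1437 AM = 2349538.
2349538 − 92 = 2349446.
JDN 2349446 in the Coptic calendar is 13 Paoni 1436 AM.

13 Paoni 1436 AM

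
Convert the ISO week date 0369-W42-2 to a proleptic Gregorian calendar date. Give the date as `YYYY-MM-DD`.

ISO week 1 of 369 is the week containing the first Thursday of 369.
Week 42, day 2 (Tuesday) lands on 0369-10-14.

0369-10-14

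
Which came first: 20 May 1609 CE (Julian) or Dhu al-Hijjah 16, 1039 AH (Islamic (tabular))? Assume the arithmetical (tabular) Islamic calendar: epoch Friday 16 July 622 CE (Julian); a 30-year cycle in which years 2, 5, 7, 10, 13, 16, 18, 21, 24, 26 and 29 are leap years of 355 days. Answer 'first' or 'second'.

The two dates have Julian Day Numbers 2308885 and 2316613 respectively.
Since 2308885 < 2316613, the first date comes first.

first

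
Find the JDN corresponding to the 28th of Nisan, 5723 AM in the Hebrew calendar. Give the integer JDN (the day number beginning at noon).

2438142

In the Gregorian calendar the same day is 22 April 1963.
JDN 2299161 is 15 October 1582 CE (Gregorian); the target day is +138981 days from there, so JDN = 2438142.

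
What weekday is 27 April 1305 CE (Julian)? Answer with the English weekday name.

Equivalently 5 May 1305 Gregorian, JDN 2197826.
2197826 ≡ 1 (mod 7); counting from Monday = 0 gives Tuesday.

Tuesday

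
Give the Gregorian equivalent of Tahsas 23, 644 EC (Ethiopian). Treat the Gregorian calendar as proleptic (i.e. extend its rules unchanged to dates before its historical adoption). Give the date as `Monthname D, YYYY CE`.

December 23, 651 CE

Julian Day Number of the source date = 1959189.
Converting JDN 1959189 to the Gregorian calendar gives 23 December 651 CE.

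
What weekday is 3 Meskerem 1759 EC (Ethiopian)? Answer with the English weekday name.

This is JDN 2366332 (11 September 1766 Gregorian).
2366332 ≡ 3 (mod 7); counting from Monday = 0 gives Thursday.

Thursday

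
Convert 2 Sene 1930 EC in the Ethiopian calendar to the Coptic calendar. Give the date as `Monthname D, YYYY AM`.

The source date corresponds to 9 June 1938 in the Gregorian calendar (JDN 2429059).
That day falls on 2 Paoni 1654 AM in the Coptic calendar.

Paoni 2, 1654 AM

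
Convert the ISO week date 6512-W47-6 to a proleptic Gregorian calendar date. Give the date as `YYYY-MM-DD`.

ISO week 1 of 6512 is the week containing the first Thursday of 6512.
Week 47, day 6 (Saturday) lands on 6512-11-26.

6512-11-26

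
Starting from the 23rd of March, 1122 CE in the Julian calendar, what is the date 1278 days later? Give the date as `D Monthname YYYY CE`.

JDN of the 23rd of March, 1122 CE = 2130950.
2130950 + 1278 = 2132228.
JDN 2132228 in the Julian calendar is 21 September 1125 CE.

21 September 1125 CE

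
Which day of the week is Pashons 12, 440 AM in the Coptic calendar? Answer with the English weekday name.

Sunday

In the proleptic Gregorian calendar this is 11 May 724 (JDN 1985626).
Since JDN mod 7 = 6 (0 = Monday), the day is Sunday.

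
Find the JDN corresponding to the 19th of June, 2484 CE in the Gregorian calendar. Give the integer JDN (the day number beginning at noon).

JDN 2400001 is 17 November 1858 CE (Gregorian), MJD 0; the target day is +228492 days from there, so JDN = 2628493.

2628493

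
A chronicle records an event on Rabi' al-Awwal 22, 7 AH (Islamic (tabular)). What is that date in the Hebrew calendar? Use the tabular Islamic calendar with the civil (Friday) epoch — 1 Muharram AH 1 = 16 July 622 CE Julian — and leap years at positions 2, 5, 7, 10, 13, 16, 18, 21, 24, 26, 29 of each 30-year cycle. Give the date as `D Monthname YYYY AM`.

The source date corresponds to 2 August 628 in the proleptic Gregorian calendar (JDN 1950646).
That day falls on 23 Av 4388 AM in the Hebrew calendar.

23 Av 4388 AM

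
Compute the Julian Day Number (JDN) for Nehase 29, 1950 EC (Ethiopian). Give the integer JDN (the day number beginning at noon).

In the Gregorian calendar the same day is 4 September 1958.
JDN 2299161 is 15 October 1582 CE (Gregorian); the target day is +137290 days from there, so JDN = 2436451.

2436451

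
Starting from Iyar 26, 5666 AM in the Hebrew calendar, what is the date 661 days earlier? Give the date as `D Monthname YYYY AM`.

17 Av 5664 AM

The starting date is JDN 2417352; 2417352 − 661 = 2416691.
JDN 2416691 corresponds to 17 Av 5664 AM.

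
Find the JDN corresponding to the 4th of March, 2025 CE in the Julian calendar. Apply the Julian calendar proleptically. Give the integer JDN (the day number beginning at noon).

2460752

In the Gregorian calendar the same day is 17 March 2025.
JDN 2400001 is 17 November 1858 CE (Gregorian), MJD 0; the target day is +60751 days from there, so JDN = 2460752.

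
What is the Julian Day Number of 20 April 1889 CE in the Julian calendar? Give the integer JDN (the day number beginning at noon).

2411125

Equivalently 2 May 1889 (Gregorian).
JDN 2299161 is 15 October 1582 CE (Gregorian); the target day is +111964 days from there, so JDN = 2411125.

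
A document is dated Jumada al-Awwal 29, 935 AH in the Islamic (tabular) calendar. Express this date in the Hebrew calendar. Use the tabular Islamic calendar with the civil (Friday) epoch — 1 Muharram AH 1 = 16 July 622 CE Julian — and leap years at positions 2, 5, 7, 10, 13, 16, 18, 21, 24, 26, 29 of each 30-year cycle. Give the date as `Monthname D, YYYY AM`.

The source date corresponds to 18 February 1529 in the proleptic Gregorian calendar (JDN 2279564).
That day falls on 29 Shevat 5289 AM in the Hebrew calendar.

Shevat 29, 5289 AM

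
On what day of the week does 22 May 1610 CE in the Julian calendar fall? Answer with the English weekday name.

Tuesday

Equivalently 1 June 1610 Gregorian, JDN 2309252.
JDN 2309252 mod 7 = 1, and JDN 0 was a Monday, so this is a Tuesday.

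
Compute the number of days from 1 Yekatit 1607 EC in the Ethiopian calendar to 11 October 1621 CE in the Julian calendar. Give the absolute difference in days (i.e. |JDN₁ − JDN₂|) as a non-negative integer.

2450

JDN of the first date = 2310962.
JDN of the second date = 2313412.
|2313412 − 2310962| = 2450.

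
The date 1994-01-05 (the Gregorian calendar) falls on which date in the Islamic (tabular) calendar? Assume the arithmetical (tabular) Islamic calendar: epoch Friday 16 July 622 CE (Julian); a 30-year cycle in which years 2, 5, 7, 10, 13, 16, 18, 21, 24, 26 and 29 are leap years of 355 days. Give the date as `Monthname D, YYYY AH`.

Rajab 22, 1414 AH

Julian Day Number of the source date = 2449358.
Converting JDN 2449358 to the tabular Islamic calendar gives 22 Rajab 1414 AH.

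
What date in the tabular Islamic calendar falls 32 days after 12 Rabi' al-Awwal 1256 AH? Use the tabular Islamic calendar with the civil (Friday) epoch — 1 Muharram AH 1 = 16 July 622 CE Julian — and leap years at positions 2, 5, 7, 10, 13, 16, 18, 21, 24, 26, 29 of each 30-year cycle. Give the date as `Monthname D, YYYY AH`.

Rabi' al-Thani 14, 1256 AH

JDN of 12 Rabi' al-Awwal 1256 AH = 2393240.
2393240 + 32 = 2393272.
JDN 2393272 in the tabular Islamic calendar is Rabi' al-Thani 14, 1256 AH.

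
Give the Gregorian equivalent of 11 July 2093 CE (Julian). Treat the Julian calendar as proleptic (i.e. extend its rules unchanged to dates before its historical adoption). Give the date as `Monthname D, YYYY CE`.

July 24, 2093 CE

At this point the Julian calendar is 13 days behind the Gregorian.
11 July 2093 Julian + 13 days → 24 July 2093 Gregorian.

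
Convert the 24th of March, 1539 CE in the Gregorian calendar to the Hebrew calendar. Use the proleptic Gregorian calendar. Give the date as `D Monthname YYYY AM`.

24 Adar II 5299 AM

Julian Day Number of the source date = 2283250.
Converting JDN 2283250 to the Hebrew calendar gives 24 Adar II 5299 AM.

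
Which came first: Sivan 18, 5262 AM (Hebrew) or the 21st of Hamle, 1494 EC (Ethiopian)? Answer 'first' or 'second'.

first

The two dates have Julian Day Numbers 2269808 and 2269859 respectively.
Since 2269808 < 2269859, the first date comes first.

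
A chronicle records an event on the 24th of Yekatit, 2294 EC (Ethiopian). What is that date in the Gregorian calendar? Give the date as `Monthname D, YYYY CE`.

March 6, 2302 CE

Julian Day Number of the source date = 2561912.
Converting JDN 2561912 to the Gregorian calendar gives 6 March 2302 CE.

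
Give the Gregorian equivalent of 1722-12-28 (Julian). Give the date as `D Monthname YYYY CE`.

8 January 1723 CE

The Julian–Gregorian offset here is 11 days (Julian trailing).
28 December 1722 Julian + 11 days → 8 January 1723 Gregorian.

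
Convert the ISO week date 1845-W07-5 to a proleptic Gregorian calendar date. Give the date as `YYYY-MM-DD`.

1845-02-14

ISO week 1 of 1845 is the week containing the first Thursday of 1845.
Week 7, day 5 (Friday) lands on 1845-02-14.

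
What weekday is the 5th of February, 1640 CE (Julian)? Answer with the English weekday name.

Wednesday

In the Gregorian calendar this is 15 February 1640 (JDN 2320103).
Since JDN mod 7 = 2 (0 = Monday), the day is Wednesday.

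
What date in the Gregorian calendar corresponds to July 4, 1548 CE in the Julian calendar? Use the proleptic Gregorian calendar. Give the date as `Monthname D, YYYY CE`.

The Julian–Gregorian offset here is 10 days (Julian trailing).
4 July 1548 Julian + 10 days → 14 July 1548 Gregorian.

July 14, 1548 CE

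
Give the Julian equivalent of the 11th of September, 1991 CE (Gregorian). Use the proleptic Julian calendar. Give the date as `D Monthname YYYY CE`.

29 August 1991 CE

At this point the Julian calendar is 13 days behind the Gregorian.
11 September 1991 Gregorian − 13 days → 29 August 1991 Julian.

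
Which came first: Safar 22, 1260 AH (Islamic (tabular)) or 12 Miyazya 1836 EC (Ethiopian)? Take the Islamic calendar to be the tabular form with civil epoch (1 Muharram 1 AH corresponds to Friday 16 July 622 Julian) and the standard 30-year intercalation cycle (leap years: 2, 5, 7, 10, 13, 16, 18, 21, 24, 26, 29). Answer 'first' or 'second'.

Converting both to JDN: 2394639 vs 2394676; the smaller is the first.

first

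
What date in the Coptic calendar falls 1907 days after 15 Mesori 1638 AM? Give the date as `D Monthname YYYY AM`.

The starting date is JDN 2423288; 2423288 + 1907 = 2425195.
JDN 2425195 corresponds to 30 Paopi 1644 AM.

30 Paopi 1644 AM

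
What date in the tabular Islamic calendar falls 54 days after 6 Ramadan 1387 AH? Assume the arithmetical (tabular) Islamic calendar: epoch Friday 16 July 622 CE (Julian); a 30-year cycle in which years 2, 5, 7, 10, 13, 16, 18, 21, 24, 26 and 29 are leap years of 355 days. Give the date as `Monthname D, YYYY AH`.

JDN of 6 Ramadan 1387 AH = 2439833.
2439833 + 54 = 2439887.
JDN 2439887 in the tabular Islamic calendar is Dhu al-Qa'dah 1, 1387 AH.

Dhu al-Qa'dah 1, 1387 AH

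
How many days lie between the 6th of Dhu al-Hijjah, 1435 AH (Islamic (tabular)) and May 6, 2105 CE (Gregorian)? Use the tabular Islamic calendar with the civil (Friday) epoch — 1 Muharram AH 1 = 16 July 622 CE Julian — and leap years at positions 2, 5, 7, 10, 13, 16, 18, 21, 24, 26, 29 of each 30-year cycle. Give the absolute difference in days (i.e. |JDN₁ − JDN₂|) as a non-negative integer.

JDN of the first date = 2456932.
JDN of the second date = 2490021.
|2490021 − 2456932| = 33089.

33089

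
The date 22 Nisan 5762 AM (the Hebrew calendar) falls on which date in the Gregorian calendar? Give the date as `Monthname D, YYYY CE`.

Both dates share Julian Day Number 2452369; in the Gregorian calendar that is 4 April 2002 CE.

April 4, 2002 CE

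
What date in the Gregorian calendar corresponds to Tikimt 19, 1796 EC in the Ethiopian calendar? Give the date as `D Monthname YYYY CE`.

29 October 1803 CE

Both dates share Julian Day Number 2379893; in the Gregorian calendar that is 29 October 1803 CE.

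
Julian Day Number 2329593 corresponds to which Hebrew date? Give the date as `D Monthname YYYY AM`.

The Gregorian equivalent of JDN 2329593 is 8 February 1666.
In the Hebrew calendar that day is 3 Adar I 5426 AM.

3 Adar I 5426 AM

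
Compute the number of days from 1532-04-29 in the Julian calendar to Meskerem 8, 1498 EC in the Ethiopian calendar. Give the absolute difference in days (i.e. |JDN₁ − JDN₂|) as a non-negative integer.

First date → JDN 2280740; second date → JDN 2271007.
The interval is |2280740 − 2271007| = 9733 days.

9733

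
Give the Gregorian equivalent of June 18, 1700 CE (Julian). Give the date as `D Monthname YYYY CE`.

29 June 1700 CE

For dates in this range the Gregorian date is 11 days ahead of the Julian.
18 June 1700 Julian + 11 days → 29 June 1700 Gregorian.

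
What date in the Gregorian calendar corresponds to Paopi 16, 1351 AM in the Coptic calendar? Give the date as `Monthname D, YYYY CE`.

Julian Day Number of the source date = 2318162.
Converting JDN 2318162 to the Gregorian calendar gives 23 October 1634 CE.

October 23, 1634 CE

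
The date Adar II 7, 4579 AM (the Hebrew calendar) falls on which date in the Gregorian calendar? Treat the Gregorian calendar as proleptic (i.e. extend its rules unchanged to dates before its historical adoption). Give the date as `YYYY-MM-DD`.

Julian Day Number of the source date = 2020264.
Converting JDN 2020264 to the Gregorian calendar gives 12 March 819 CE.

0819-03-12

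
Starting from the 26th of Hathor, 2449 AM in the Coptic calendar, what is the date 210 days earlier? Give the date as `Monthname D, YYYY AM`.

Pashons 1, 2448 AM

Counting 210 days back from JDN 2719247 reaches JDN 2719037, which is Pashons 1, 2448 AM.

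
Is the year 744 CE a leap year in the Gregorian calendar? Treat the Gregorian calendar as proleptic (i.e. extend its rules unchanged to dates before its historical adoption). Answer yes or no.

yes

744 is divisible by 4 and not by 100, so it is a leap year.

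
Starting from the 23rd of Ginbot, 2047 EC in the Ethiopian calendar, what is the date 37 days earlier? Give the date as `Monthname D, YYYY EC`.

The starting date is JDN 2471784; 2471784 − 37 = 2471747.
JDN 2471747 corresponds to Miyazya 16, 2047 EC.

Miyazya 16, 2047 EC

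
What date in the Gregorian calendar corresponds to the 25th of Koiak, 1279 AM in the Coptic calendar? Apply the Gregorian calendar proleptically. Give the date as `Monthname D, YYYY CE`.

Both dates share Julian Day Number 2291933; in the Gregorian calendar that is 31 December 1562 CE.

December 31, 1562 CE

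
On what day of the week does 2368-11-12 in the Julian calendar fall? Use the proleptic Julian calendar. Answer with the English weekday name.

In the Gregorian calendar this is 28 November 2368 (JDN 2586286).
Since JDN mod 7 = 3 (0 = Monday), the day is Thursday.

Thursday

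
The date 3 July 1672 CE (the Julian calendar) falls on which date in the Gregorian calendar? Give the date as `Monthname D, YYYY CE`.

For dates in this range the Gregorian date is 10 days ahead of the Julian.
3 July 1672 Julian + 10 days → 13 July 1672 Gregorian.

July 13, 1672 CE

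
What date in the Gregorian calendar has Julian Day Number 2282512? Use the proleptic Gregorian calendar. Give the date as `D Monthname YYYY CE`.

Counting from JDN 2299161 = 15 Oct 1582 gives an offset of -16649 days.

16 March 1537 CE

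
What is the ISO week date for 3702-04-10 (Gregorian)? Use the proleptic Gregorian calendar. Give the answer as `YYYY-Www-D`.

3702-W15-1

The weekday is Monday (ISO weekday 1).
That Monday belongs to ISO week 15 of ISO year 3702.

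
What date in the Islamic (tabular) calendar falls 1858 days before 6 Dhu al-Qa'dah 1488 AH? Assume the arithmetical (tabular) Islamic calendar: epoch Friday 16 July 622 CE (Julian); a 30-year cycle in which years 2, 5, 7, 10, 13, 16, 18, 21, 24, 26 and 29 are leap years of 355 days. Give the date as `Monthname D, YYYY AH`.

Counting 1858 days back from JDN 2475683 reaches JDN 2473825, which is Sha'ban 8, 1483 AH.

Sha'ban 8, 1483 AH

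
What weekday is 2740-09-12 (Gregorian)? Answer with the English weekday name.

JDN 2722079 mod 7 = 3, and JDN 0 was a Monday, so this is a Thursday.

Thursday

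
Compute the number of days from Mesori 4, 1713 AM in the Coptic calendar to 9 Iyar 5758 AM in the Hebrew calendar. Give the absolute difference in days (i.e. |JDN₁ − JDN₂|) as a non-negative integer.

First date → JDN 2450671; second date → JDN 2450939.
The interval is |2450671 − 2450939| = 268 days.

268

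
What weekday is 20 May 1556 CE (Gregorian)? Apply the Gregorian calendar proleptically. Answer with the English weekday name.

Since JDN mod 7 = 6 (0 = Monday), the day is Sunday.

Sunday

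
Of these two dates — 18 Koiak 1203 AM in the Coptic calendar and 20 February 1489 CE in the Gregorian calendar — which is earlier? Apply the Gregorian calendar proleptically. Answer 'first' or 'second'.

first

First date → JDN 2264167; second date → JDN 2264957.
JDN 2264167 < JDN 2264957, so the first date is earlier.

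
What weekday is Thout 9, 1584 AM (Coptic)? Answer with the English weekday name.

Equivalently 19 September 1867 Gregorian, JDN 2403229.
JDN 2403229 mod 7 = 3, and JDN 0 was a Monday, so this is a Thursday.

Thursday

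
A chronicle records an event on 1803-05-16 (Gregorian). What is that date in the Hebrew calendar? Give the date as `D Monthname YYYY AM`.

24 Iyar 5563 AM

Julian Day Number of the source date = 2379727.
Converting JDN 2379727 to the Hebrew calendar gives 24 Iyar 5563 AM.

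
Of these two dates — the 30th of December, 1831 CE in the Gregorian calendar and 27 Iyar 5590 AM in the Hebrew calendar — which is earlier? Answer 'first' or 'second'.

First date → JDN 2390182; second date → JDN 2389593.
JDN 2389593 < JDN 2390182, so the second date is earlier.

second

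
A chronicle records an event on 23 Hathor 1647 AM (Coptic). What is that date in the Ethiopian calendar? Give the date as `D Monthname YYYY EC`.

23 Hidar 1923 EC

The source date corresponds to 2 December 1930 in the Gregorian calendar (JDN 2426313).
That day falls on 23 Hidar 1923 EC in the Ethiopian calendar.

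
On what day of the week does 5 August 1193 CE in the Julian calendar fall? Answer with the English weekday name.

Thursday

This is JDN 2157018 (12 August 1193 Gregorian).
JDN 2157018 mod 7 = 3, and JDN 0 was a Monday, so this is a Thursday.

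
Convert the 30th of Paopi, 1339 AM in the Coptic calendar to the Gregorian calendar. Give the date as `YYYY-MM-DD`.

Julian Day Number of the source date = 2313793.
Converting JDN 2313793 to the Gregorian calendar gives 6 November 1622 CE.

1622-11-06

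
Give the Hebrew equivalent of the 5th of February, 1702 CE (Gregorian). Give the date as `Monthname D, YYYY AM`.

Shevat 7, 5462 AM

Both dates share Julian Day Number 2342738; in the Hebrew calendar that is 7 Shevat 5462 AM.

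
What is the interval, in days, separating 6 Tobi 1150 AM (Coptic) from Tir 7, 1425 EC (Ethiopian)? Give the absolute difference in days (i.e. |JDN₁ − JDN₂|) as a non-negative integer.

364

JDN of the first date = 2244827.
JDN of the second date = 2244463.
|2244463 − 2244827| = 364.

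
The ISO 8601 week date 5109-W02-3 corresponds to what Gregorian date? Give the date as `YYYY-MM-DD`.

ISO week 1 of 5109 is the week containing the first Thursday of 5109.
Week 2, day 3 (Wednesday) lands on 5109-01-13.

5109-01-13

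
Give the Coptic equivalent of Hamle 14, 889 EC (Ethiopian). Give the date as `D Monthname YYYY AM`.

The source date corresponds to 12 July 897 in the proleptic Gregorian calendar (JDN 2048876).
That day falls on 14 Epip 613 AM in the Coptic calendar.

14 Epip 613 AM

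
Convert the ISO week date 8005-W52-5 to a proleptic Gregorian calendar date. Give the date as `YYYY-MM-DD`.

ISO week 1 of 8005 is the week containing the first Thursday of 8005.
Week 52, day 5 (Friday) lands on 8005-12-30.

8005-12-30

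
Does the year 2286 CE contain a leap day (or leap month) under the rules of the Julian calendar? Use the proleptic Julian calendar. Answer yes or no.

2286 mod 4 = 2, so it is a common year in the Julian calendar.

no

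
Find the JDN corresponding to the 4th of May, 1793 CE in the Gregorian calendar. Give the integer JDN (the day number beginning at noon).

JDN 2451545 is 1 January 2000 CE (Gregorian); the target day is −75481 days from there, so JDN = 2376064.

2376064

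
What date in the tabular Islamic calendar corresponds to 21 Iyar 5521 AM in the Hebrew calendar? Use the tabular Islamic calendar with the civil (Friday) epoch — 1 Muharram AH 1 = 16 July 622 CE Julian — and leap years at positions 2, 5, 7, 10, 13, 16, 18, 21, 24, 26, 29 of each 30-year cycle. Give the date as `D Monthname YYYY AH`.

Julian Day Number of the source date = 2364397.
Converting JDN 2364397 to the tabular Islamic calendar gives 20 Shawwal 1174 AH.

20 Shawwal 1174 AH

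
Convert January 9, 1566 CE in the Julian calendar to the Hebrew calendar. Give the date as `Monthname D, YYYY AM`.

Shevat 19, 5326 AM

The source date corresponds to 19 January 1566 in the proleptic Gregorian calendar (JDN 2293048).
That day falls on 19 Shevat 5326 AM in the Hebrew calendar.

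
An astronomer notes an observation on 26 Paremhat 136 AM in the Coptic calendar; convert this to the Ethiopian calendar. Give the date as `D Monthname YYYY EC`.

The source date corresponds to 23 March 420 in the proleptic Gregorian calendar (JDN 1874544).
That day falls on 26 Megabit 412 EC in the Ethiopian calendar.

26 Megabit 412 EC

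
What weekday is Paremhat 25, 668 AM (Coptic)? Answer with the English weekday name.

In the proleptic Gregorian calendar this is 26 March 952 (JDN 2068856).
2068856 ≡ 6 (mod 7); counting from Monday = 0 gives Sunday.

Sunday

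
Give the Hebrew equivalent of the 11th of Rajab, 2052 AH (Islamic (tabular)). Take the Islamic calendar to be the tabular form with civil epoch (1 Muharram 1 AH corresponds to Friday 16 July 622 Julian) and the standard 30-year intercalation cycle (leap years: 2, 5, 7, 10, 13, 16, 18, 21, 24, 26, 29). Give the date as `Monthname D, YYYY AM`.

Both dates share Julian Day Number 2675433; in the Hebrew calendar that is 11 Tevet 6373 AM.

Tevet 11, 6373 AM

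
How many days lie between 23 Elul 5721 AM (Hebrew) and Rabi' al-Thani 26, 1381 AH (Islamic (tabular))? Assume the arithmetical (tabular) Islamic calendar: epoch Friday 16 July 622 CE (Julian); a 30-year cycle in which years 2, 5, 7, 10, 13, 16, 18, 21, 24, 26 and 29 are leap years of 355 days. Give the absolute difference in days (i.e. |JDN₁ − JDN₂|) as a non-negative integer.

First date → JDN 2437547; second date → JDN 2437580.
The interval is |2437547 − 2437580| = 33 days.

33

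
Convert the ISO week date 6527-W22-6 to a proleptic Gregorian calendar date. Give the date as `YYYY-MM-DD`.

ISO week 1 of 6527 is the week containing the first Thursday of 6527.
Week 22, day 6 (Saturday) lands on 6527-05-31.

6527-05-31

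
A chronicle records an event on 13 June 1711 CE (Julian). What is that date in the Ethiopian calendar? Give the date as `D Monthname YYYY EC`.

Both dates share Julian Day Number 2346164; in the Ethiopian calendar that is 19 Sene 1703 EC.

19 Sene 1703 EC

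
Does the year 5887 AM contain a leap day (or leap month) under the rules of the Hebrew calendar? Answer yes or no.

no

Hebrew year 5887 is year 16 of its 19-year Metonic cycle; leap years are at positions 3, 6, 8, 11, 14, 17, 19, so it is a common year (12 months).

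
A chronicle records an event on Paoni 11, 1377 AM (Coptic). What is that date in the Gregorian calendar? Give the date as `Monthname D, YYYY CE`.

June 15, 1661 CE

Julian Day Number of the source date = 2327894.
Converting JDN 2327894 to the Gregorian calendar gives 15 June 1661 CE.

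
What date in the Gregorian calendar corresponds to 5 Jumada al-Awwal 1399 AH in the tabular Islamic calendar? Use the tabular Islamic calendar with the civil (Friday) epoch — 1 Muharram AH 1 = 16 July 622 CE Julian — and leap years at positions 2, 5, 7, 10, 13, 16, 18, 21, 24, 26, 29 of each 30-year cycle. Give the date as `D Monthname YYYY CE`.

Both dates share Julian Day Number 2443967; in the Gregorian calendar that is 3 April 1979 CE.

3 April 1979 CE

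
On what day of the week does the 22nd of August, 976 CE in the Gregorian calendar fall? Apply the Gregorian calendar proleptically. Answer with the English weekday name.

JDN 2077771 mod 7 = 3, and JDN 0 was a Monday, so this is a Thursday.

Thursday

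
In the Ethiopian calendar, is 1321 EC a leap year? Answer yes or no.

1321 mod 4 = 1; in the Ethiopian calendar a year is leap when year mod 4 = 3, so it is a common year.

no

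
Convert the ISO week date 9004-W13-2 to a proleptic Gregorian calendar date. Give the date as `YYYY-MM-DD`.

ISO week 1 of 9004 is the week containing the first Thursday of 9004.
Week 13, day 2 (Tuesday) lands on 9004-03-27.

9004-03-27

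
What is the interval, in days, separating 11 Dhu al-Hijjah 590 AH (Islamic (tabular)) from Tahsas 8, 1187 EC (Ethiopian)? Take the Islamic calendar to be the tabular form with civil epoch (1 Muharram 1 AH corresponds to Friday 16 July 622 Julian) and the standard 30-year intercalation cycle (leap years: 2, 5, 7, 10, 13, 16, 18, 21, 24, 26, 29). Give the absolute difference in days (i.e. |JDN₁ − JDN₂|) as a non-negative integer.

JDN of the first date = 2157497.
JDN of the second date = 2157504.
|2157504 − 2157497| = 7.

7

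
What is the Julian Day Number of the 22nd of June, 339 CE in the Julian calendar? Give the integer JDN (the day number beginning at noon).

1845050

In the proleptic Gregorian calendar the same day is 23 June 339.
JDN 2400001 is 17 November 1858 CE (Gregorian), MJD 0; the target day is −554951 days from there, so JDN = 1845050.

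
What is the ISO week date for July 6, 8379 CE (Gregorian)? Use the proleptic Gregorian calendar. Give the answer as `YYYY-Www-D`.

The weekday is Friday (ISO weekday 5).
That Friday belongs to ISO week 27 of ISO year 8379.

8379-W27-5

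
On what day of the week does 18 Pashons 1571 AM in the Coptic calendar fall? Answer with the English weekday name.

Friday

In the Gregorian calendar this is 25 May 1855 (JDN 2398729).
JDN 2398729 mod 7 = 4, and JDN 0 was a Monday, so this is a Friday.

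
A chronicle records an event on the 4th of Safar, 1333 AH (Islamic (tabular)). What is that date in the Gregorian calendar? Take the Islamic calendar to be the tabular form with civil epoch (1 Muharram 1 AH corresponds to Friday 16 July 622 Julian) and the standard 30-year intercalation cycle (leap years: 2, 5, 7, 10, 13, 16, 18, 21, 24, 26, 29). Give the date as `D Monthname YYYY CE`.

22 December 1914 CE

Both dates share Julian Day Number 2420489; in the Gregorian calendar that is 22 December 1914 CE.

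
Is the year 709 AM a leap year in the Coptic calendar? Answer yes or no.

no

709 mod 4 = 1; in the Coptic calendar a year is leap when year mod 4 = 3, so it is a common year.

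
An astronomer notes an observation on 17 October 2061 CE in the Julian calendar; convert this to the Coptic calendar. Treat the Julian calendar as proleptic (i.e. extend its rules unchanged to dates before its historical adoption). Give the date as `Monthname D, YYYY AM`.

Paopi 20, 1778 AM

The source date corresponds to 30 October 2061 in the Gregorian calendar (JDN 2474128).
That day falls on 20 Paopi 1778 AM in the Coptic calendar.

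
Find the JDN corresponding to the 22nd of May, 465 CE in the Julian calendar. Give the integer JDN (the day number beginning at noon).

1891041

In the proleptic Gregorian calendar the same day is 23 May 465.
JDN 2400001 is 17 November 1858 CE (Gregorian), MJD 0; the target day is −508960 days from there, so JDN = 1891041.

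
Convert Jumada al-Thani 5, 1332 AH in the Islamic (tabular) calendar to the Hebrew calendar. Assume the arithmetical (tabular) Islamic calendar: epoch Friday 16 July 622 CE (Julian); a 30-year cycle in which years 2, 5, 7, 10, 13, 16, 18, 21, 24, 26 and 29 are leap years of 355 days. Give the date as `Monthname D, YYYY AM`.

Iyar 5, 5674 AM

The source date corresponds to 1 May 1914 in the Gregorian calendar (JDN 2420254).
That day falls on 5 Iyar 5674 AM in the Hebrew calendar.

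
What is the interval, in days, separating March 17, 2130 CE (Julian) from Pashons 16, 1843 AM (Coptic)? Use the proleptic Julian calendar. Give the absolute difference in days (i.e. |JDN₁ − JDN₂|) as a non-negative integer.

JDN of the first date = 2499116.
JDN of the second date = 2498075.
|2498075 − 2499116| = 1041.

1041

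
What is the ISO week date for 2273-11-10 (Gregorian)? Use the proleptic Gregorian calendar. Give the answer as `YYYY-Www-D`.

2273-W46-1

The weekday is Monday (ISO weekday 1).
That Monday belongs to ISO week 46 of ISO year 2273.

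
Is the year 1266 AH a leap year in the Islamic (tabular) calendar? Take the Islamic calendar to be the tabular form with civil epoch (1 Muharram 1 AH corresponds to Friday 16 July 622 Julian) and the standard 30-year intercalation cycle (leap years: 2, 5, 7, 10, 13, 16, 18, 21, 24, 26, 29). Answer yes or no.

no

Year 1266 AH is year 6 of its 30-year cycle; leap positions are 2, 5, 7, 10, 13, 16, 18, 21, 24, 26, 29, so it is a common year (354 days).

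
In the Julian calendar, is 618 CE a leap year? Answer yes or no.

618 mod 4 = 2, so it is a common year in the Julian calendar.

no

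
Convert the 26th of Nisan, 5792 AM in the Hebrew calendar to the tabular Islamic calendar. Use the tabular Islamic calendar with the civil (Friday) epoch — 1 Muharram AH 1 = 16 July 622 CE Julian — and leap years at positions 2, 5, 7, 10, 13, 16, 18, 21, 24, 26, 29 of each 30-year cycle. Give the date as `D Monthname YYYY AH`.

Both dates share Julian Day Number 2463330; in the tabular Islamic calendar that is 26 Dhu al-Hijjah 1453 AH.

26 Dhu al-Hijjah 1453 AH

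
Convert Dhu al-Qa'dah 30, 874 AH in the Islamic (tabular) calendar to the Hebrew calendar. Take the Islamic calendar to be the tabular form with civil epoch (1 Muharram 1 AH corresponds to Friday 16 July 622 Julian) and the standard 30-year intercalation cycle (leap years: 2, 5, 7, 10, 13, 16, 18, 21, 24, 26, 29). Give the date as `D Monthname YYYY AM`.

The source date corresponds to 9 June 1470 in the proleptic Gregorian calendar (JDN 2258126).
That day falls on 1 Tammuz 5230 AM in the Hebrew calendar.

1 Tammuz 5230 AM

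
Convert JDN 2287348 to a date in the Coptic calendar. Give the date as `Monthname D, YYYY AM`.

Paoni 8, 1266 AM

The proleptic Gregorian equivalent of JDN 2287348 is 12 June 1550.
In the Coptic calendar that day is Paoni 8, 1266 AM.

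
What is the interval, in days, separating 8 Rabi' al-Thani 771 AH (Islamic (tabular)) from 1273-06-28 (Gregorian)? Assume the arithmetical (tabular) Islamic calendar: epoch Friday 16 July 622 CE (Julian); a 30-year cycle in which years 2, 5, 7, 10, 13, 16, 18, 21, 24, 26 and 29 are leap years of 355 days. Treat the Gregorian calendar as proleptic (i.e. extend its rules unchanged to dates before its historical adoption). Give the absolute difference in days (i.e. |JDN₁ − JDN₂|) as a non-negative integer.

35205

First date → JDN 2221398; second date → JDN 2186193.
The interval is |2221398 − 2186193| = 35205 days.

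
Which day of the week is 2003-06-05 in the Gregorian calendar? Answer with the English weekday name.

Thursday

JDN 2452796 mod 7 = 3, and JDN 0 was a Monday, so this is a Thursday.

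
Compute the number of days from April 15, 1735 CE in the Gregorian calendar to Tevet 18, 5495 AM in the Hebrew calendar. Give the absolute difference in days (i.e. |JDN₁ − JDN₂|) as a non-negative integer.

First date → JDN 2354860; second date → JDN 2354767.
The interval is |2354860 − 2354767| = 93 days.

93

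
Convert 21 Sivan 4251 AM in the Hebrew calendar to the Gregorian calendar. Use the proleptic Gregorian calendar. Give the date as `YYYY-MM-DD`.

0491-06-16

Both dates share Julian Day Number 1900561; in the Gregorian calendar that is 16 June 491 CE.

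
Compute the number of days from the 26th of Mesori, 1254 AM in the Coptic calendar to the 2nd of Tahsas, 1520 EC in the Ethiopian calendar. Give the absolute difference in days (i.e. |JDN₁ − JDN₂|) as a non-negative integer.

JDN of the first date = 2283043.
JDN of the second date = 2279127.
|2279127 − 2283043| = 3916.

3916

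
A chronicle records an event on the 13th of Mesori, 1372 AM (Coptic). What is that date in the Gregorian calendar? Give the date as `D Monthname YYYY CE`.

Both dates share Julian Day Number 2326130; in the Gregorian calendar that is 16 August 1656 CE.

16 August 1656 CE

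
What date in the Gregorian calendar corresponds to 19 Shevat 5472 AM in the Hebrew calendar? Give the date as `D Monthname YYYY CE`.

27 January 1712 CE

Both dates share Julian Day Number 2346381; in the Gregorian calendar that is 27 January 1712 CE.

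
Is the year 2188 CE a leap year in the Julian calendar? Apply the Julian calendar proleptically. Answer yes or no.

2188 mod 4 = 0, so it is a leap year in the Julian calendar.

yes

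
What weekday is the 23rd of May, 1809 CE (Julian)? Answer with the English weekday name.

This is JDN 2381938 (4 June 1809 Gregorian).
2381938 ≡ 6 (mod 7); counting from Monday = 0 gives Sunday.

Sunday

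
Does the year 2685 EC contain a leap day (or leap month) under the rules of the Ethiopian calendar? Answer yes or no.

2685 mod 4 = 1; in the Ethiopian calendar a year is leap when year mod 4 = 3, so it is a common year.

no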